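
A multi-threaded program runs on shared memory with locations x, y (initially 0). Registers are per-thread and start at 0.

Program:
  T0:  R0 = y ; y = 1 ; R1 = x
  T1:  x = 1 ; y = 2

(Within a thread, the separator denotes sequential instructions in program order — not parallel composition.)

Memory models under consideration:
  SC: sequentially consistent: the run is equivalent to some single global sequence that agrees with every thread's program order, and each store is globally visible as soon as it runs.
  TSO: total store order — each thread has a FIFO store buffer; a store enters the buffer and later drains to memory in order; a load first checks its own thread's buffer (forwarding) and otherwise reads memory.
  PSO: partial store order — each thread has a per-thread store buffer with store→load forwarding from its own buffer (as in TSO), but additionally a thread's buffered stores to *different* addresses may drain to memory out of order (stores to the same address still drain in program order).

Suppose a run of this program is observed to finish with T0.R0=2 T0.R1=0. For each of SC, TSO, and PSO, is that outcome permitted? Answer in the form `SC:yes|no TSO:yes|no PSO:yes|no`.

SC:no TSO:no PSO:yes

outcome vector order: (T0.R0,T0.R1)
SC: 3 outcomes — {(0,0), (0,1), (2,1)}
TSO: 3 outcomes — {(0,0), (0,1), (2,1)}
PSO: 4 outcomes — {(0,0), (0,1), (2,0), (2,1)}
target (2,0) ∈ {PSO}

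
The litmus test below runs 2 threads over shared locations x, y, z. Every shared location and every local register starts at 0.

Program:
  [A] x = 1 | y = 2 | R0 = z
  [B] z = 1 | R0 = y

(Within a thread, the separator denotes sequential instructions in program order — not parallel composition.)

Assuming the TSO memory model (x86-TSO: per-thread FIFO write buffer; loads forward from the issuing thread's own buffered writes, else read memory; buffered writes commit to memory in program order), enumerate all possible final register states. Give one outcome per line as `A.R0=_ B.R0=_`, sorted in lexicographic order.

outcome vector order: (A.R0,B.R0)
|TSO outcomes| = 4

A.R0=0 B.R0=0
A.R0=0 B.R0=2
A.R0=1 B.R0=0
A.R0=1 B.R0=2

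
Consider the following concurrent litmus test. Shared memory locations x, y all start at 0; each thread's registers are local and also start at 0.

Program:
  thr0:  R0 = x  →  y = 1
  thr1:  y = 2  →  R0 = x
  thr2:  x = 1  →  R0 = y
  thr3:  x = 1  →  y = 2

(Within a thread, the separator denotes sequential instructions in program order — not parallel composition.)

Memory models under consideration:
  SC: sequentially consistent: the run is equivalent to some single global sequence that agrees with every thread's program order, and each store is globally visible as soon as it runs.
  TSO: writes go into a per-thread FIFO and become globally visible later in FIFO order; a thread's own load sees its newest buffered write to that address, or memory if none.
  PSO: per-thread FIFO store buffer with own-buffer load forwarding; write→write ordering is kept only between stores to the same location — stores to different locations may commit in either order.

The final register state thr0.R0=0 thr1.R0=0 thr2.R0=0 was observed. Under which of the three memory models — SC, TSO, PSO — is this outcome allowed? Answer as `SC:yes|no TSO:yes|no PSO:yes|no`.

outcome vector order: (thr0.R0,thr1.R0,thr2.R0)
SC (10): 001, 002, 010, 011, 012, 101, 102, 110, 111, 112
TSO (12): 000, 001, 002, 010, 011, 012, 100, 101, 102, 110, 111, 112
PSO (12): 000, 001, 002, 010, 011, 012, 100, 101, 102, 110, 111, 112
target 000 ∈ {TSO,PSO}

SC:no TSO:yes PSO:yes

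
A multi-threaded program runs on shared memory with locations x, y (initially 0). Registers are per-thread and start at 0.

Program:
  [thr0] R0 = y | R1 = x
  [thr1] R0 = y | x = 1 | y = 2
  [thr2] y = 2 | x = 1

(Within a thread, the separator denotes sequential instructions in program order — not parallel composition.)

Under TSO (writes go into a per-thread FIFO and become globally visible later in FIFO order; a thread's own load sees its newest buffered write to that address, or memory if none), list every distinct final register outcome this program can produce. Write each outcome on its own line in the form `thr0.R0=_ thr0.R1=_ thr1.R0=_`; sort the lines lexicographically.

thr0.R0=0 thr0.R1=0 thr1.R0=0
thr0.R0=0 thr0.R1=0 thr1.R0=2
thr0.R0=0 thr0.R1=1 thr1.R0=0
thr0.R0=0 thr0.R1=1 thr1.R0=2
thr0.R0=2 thr0.R1=0 thr1.R0=0
thr0.R0=2 thr0.R1=0 thr1.R0=2
thr0.R0=2 thr0.R1=1 thr1.R0=0
thr0.R0=2 thr0.R1=1 thr1.R0=2

outcome vector order: (thr0.R0,thr0.R1,thr1.R0)
|TSO outcomes| = 8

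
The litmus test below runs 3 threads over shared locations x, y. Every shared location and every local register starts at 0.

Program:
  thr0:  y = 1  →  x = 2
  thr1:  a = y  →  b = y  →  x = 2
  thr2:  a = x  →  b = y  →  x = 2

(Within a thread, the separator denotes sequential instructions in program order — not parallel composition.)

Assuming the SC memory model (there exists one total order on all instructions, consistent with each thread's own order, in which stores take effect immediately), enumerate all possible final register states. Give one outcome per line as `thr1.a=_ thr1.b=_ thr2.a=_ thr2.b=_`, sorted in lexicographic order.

outcome vector order: (thr1.a,thr1.b,thr2.a,thr2.b)
|SC outcomes| = 10

thr1.a=0 thr1.b=0 thr2.a=0 thr2.b=0
thr1.a=0 thr1.b=0 thr2.a=0 thr2.b=1
thr1.a=0 thr1.b=0 thr2.a=2 thr2.b=0
thr1.a=0 thr1.b=0 thr2.a=2 thr2.b=1
thr1.a=0 thr1.b=1 thr2.a=0 thr2.b=0
thr1.a=0 thr1.b=1 thr2.a=0 thr2.b=1
thr1.a=0 thr1.b=1 thr2.a=2 thr2.b=1
thr1.a=1 thr1.b=1 thr2.a=0 thr2.b=0
thr1.a=1 thr1.b=1 thr2.a=0 thr2.b=1
thr1.a=1 thr1.b=1 thr2.a=2 thr2.b=1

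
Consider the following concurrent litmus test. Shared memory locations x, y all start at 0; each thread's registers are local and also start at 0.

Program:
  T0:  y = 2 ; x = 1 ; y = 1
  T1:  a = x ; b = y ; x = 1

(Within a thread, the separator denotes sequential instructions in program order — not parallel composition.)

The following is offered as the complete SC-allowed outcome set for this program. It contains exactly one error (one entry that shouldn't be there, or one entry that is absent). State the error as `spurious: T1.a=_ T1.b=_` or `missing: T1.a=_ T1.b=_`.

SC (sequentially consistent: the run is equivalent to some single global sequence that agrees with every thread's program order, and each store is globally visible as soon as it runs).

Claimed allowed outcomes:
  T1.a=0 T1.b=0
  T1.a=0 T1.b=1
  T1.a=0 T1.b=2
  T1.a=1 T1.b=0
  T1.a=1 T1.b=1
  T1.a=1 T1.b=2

outcome vector order: (T1.a,T1.b)
under SC → 0/0; 0/1; 0/2; 1/1; 1/2
claimed∖SC = {1/0}

spurious: T1.a=1 T1.b=0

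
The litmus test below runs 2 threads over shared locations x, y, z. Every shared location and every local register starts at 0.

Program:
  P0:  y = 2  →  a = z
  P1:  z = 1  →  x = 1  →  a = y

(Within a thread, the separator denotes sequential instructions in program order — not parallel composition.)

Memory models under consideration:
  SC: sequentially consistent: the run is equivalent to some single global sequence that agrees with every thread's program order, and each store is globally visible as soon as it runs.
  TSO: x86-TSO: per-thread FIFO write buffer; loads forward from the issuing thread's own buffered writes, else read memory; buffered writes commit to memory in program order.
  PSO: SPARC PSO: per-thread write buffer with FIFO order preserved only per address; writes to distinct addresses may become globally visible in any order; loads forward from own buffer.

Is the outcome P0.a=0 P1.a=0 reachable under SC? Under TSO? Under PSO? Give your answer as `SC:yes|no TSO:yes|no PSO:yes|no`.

outcome vector order: (P0.a,P1.a)
SC (3): (0,2); (1,0); (1,2)
TSO (4): (0,0); (0,2); (1,0); (1,2)
PSO (4): (0,0); (0,2); (1,0); (1,2)
target (0,0) ∈ {TSO,PSO}

SC:no TSO:yes PSO:yes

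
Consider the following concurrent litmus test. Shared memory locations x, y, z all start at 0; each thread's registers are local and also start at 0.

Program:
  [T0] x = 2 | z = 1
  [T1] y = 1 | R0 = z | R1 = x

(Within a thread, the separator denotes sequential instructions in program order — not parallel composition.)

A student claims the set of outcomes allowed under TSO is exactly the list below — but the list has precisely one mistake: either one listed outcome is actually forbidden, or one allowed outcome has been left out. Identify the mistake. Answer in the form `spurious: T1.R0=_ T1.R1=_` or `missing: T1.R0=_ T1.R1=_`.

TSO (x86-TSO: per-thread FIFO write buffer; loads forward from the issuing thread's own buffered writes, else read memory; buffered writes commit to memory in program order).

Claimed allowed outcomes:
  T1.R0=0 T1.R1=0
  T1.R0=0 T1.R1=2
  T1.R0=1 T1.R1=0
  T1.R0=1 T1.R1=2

spurious: T1.R0=1 T1.R1=0

outcome vector order: (T1.R0,T1.R1)
under TSO → 0/0; 0/2; 1/2
claimed∖TSO = {1/0}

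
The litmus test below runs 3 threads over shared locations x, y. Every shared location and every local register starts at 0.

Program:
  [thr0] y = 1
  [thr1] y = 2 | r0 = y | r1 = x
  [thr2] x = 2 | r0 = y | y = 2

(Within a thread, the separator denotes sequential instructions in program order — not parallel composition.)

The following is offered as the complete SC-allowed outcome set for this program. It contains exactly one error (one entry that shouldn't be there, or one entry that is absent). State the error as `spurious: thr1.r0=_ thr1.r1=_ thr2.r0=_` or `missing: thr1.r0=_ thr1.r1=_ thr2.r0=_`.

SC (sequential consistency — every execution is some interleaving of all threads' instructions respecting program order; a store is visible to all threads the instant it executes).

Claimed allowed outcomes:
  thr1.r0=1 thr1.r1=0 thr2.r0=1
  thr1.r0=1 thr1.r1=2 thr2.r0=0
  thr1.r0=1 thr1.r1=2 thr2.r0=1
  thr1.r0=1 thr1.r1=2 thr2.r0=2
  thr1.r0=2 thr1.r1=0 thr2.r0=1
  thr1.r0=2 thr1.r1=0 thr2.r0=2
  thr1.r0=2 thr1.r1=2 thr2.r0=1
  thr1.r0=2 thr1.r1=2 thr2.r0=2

missing: thr1.r0=2 thr1.r1=2 thr2.r0=0

outcome vector order: (thr1.r0,thr1.r1,thr2.r0)
SC: 9 outcomes — {1/0/1; 1/2/0; 1/2/1; 1/2/2; 2/0/1; 2/0/2; 2/2/0; 2/2/1; 2/2/2}
SC∖claimed = {2/2/0}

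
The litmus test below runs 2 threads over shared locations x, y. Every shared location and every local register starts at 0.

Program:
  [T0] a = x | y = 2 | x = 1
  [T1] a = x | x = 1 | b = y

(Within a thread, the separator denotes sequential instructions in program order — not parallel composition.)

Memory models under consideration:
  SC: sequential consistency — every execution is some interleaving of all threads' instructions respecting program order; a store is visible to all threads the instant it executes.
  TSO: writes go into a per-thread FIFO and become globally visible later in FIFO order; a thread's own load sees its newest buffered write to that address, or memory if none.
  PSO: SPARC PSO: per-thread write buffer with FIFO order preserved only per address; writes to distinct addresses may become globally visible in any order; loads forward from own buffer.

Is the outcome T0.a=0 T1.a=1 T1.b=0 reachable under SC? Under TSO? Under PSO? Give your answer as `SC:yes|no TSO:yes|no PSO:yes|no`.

outcome vector order: (T0.a,T1.a,T1.b)
under SC → 000, 002, 012, 100, 102
under TSO → 000, 002, 012, 100, 102
under PSO → 000, 002, 010, 012, 100, 102
target 010 ∈ {PSO}

SC:no TSO:no PSO:yes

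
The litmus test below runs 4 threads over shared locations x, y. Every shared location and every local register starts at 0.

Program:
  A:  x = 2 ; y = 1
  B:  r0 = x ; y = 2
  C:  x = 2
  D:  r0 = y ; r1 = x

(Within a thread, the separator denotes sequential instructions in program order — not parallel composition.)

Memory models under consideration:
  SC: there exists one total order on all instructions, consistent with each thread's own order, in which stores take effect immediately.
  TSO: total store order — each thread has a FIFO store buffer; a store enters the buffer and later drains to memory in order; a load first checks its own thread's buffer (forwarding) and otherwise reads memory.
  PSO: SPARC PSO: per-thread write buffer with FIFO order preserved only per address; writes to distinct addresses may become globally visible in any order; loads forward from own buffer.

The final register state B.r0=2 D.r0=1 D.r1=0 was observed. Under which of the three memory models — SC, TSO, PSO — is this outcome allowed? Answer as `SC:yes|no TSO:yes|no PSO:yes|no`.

SC:no TSO:no PSO:yes

outcome vector order: (B.r0,D.r0,D.r1)
[SC] allowed = {000 002 012 020 022 200 202 212 222}
[TSO] allowed = {000 002 012 020 022 200 202 212 222}
[PSO] allowed = {000 002 010 012 020 022 200 202 210 212 222}
target 210 ∈ {PSO}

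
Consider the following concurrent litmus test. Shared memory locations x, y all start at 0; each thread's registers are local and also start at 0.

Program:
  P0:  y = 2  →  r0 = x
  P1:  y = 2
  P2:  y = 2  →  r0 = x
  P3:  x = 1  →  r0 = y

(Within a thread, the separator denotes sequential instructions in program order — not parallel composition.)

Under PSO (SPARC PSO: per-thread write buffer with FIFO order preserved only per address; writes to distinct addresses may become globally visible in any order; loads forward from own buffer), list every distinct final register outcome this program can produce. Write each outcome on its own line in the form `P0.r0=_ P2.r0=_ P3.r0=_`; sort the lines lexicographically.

P0.r0=0 P2.r0=0 P3.r0=0
P0.r0=0 P2.r0=0 P3.r0=2
P0.r0=0 P2.r0=1 P3.r0=0
P0.r0=0 P2.r0=1 P3.r0=2
P0.r0=1 P2.r0=0 P3.r0=0
P0.r0=1 P2.r0=0 P3.r0=2
P0.r0=1 P2.r0=1 P3.r0=0
P0.r0=1 P2.r0=1 P3.r0=2

outcome vector order: (P0.r0,P2.r0,P3.r0)
|PSO outcomes| = 8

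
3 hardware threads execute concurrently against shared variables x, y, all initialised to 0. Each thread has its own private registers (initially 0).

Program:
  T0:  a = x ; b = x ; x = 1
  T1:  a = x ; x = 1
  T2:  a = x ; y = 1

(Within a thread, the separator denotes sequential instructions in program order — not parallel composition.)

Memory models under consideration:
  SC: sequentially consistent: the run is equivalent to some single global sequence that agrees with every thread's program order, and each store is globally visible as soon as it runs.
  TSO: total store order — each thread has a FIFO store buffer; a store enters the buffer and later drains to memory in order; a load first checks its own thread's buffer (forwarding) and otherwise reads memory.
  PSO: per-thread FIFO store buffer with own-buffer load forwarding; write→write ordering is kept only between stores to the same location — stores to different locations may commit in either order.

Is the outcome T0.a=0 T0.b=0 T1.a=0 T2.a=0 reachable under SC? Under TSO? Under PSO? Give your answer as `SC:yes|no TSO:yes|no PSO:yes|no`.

outcome vector order: (T0.a,T0.b,T1.a,T2.a)
under SC → 0000, 0001, 0010, 0011, 0100, 0101, 1100, 1101
under TSO → 0000, 0001, 0010, 0011, 0100, 0101, 1100, 1101
under PSO → 0000, 0001, 0010, 0011, 0100, 0101, 1100, 1101
target 0000 ∈ {SC,TSO,PSO}

SC:yes TSO:yes PSO:yes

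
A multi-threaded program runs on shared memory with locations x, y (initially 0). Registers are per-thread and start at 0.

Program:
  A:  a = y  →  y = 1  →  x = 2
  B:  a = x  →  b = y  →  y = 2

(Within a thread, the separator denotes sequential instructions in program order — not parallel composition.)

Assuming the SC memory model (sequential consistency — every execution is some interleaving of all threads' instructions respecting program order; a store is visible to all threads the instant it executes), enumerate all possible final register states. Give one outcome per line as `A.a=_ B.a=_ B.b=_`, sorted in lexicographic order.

outcome vector order: (A.a,B.a,B.b)
|SC outcomes| = 4

A.a=0 B.a=0 B.b=0
A.a=0 B.a=0 B.b=1
A.a=0 B.a=2 B.b=1
A.a=2 B.a=0 B.b=0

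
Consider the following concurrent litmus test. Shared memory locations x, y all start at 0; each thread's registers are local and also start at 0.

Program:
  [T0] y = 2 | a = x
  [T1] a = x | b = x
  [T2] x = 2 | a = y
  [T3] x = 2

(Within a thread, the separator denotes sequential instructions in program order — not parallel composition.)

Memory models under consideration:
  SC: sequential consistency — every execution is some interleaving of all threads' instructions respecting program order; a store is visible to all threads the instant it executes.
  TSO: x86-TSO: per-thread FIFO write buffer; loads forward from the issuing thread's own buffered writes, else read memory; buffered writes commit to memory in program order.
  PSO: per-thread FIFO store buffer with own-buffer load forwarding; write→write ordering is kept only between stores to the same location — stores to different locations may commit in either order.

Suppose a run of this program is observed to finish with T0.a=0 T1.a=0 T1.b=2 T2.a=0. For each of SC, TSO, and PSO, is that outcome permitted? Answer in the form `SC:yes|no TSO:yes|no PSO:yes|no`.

SC:no TSO:yes PSO:yes

outcome vector order: (T0.a,T1.a,T1.b,T2.a)
[SC] allowed = {0002; 0022; 0222; 2000; 2002; 2020; 2022; 2220; 2222}
[TSO] allowed = {0000; 0002; 0020; 0022; 0220; 0222; 2000; 2002; 2020; 2022; 2220; 2222}
[PSO] allowed = {0000; 0002; 0020; 0022; 0220; 0222; 2000; 2002; 2020; 2022; 2220; 2222}
target 0020 ∈ {TSO,PSO}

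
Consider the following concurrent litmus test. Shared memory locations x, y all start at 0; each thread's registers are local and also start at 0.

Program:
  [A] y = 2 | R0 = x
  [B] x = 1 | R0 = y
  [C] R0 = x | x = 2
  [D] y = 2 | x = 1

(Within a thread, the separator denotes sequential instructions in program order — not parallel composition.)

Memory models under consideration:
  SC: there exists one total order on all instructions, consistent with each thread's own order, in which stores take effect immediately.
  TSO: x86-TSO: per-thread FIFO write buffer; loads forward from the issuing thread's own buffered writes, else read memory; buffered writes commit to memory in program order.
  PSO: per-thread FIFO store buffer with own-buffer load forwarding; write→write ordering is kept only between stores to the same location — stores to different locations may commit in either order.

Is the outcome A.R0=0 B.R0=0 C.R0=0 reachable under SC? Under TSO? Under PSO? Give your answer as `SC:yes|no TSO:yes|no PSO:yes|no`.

SC:no TSO:yes PSO:yes

outcome vector order: (A.R0,B.R0,C.R0)
SC (10): 020; 021; 100; 101; 120; 121; 200; 201; 220; 221
TSO (12): 000; 001; 020; 021; 100; 101; 120; 121; 200; 201; 220; 221
PSO (12): 000; 001; 020; 021; 100; 101; 120; 121; 200; 201; 220; 221
target 000 ∈ {TSO,PSO}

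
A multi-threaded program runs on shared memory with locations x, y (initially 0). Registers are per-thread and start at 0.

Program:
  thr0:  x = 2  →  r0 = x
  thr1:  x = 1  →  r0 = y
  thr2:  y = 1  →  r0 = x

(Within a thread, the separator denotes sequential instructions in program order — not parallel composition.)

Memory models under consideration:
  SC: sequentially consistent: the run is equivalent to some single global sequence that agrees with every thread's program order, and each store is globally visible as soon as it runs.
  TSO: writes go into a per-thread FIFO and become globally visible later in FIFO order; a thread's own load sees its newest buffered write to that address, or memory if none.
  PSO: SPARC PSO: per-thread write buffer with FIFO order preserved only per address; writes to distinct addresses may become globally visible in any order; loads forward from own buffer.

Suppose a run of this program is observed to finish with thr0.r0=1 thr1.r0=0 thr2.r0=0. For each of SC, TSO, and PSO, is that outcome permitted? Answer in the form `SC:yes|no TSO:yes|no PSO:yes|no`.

outcome vector order: (thr0.r0,thr1.r0,thr2.r0)
[SC] allowed = {<1 0 1>, <1 1 0>, <1 1 1>, <1 1 2>, <2 0 1>, <2 0 2>, <2 1 0>, <2 1 1>, <2 1 2>}
[TSO] allowed = {<1 0 0>, <1 0 1>, <1 0 2>, <1 1 0>, <1 1 1>, <1 1 2>, <2 0 0>, <2 0 1>, <2 0 2>, <2 1 0>, <2 1 1>, <2 1 2>}
[PSO] allowed = {<1 0 0>, <1 0 1>, <1 0 2>, <1 1 0>, <1 1 1>, <1 1 2>, <2 0 0>, <2 0 1>, <2 0 2>, <2 1 0>, <2 1 1>, <2 1 2>}
target <1 0 0> ∈ {TSO,PSO}

SC:no TSO:yes PSO:yes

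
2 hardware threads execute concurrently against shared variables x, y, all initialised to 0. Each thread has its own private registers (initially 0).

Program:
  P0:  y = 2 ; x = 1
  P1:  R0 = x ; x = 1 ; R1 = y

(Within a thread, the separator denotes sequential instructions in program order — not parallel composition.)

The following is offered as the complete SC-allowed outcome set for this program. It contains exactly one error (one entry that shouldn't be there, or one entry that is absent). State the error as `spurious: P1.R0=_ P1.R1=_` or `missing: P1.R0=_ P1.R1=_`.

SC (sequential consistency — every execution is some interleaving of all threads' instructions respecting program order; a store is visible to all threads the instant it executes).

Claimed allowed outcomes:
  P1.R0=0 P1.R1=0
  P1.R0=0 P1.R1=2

outcome vector order: (P1.R0,P1.R1)
[SC] allowed = {(0,0); (0,2); (1,2)}
SC∖claimed = {(1,2)}

missing: P1.R0=1 P1.R1=2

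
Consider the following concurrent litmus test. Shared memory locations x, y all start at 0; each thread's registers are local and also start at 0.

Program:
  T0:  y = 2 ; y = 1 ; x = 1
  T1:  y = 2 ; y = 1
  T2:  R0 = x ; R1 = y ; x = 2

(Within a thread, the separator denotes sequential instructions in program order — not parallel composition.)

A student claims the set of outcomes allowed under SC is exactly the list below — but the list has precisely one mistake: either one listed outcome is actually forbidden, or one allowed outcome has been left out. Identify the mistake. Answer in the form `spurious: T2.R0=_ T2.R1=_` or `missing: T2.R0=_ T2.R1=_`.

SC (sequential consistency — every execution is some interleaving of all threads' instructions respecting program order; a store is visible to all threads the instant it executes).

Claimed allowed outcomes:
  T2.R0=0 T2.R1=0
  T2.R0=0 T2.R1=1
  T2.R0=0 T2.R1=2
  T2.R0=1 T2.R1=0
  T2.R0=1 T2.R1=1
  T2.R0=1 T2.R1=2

outcome vector order: (T2.R0,T2.R1)
SC (5): <0 0>, <0 1>, <0 2>, <1 1>, <1 2>
claimed∖SC = {<1 0>}

spurious: T2.R0=1 T2.R1=0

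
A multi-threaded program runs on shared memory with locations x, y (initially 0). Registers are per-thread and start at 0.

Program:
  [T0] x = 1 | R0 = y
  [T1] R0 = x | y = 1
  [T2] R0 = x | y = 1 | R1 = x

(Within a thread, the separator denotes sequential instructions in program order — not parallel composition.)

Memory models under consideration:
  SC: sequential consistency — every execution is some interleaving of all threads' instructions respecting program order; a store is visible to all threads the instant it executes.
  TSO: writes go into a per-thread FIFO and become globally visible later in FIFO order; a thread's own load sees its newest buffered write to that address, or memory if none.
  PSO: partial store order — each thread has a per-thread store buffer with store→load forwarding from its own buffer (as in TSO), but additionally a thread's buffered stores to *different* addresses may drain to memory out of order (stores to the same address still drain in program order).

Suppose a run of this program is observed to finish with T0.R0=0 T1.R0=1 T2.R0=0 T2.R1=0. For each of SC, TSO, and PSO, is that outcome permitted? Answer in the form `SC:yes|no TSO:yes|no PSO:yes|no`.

SC:no TSO:yes PSO:yes

outcome vector order: (T0.R0,T1.R0,T2.R0,T2.R1)
SC (10): <0 0 0 1>, <0 0 1 1>, <0 1 0 1>, <0 1 1 1>, <1 0 0 0>, <1 0 0 1>, <1 0 1 1>, <1 1 0 0>, <1 1 0 1>, <1 1 1 1>
TSO (12): <0 0 0 0>, <0 0 0 1>, <0 0 1 1>, <0 1 0 0>, <0 1 0 1>, <0 1 1 1>, <1 0 0 0>, <1 0 0 1>, <1 0 1 1>, <1 1 0 0>, <1 1 0 1>, <1 1 1 1>
PSO (12): <0 0 0 0>, <0 0 0 1>, <0 0 1 1>, <0 1 0 0>, <0 1 0 1>, <0 1 1 1>, <1 0 0 0>, <1 0 0 1>, <1 0 1 1>, <1 1 0 0>, <1 1 0 1>, <1 1 1 1>
target <0 1 0 0> ∈ {TSO,PSO}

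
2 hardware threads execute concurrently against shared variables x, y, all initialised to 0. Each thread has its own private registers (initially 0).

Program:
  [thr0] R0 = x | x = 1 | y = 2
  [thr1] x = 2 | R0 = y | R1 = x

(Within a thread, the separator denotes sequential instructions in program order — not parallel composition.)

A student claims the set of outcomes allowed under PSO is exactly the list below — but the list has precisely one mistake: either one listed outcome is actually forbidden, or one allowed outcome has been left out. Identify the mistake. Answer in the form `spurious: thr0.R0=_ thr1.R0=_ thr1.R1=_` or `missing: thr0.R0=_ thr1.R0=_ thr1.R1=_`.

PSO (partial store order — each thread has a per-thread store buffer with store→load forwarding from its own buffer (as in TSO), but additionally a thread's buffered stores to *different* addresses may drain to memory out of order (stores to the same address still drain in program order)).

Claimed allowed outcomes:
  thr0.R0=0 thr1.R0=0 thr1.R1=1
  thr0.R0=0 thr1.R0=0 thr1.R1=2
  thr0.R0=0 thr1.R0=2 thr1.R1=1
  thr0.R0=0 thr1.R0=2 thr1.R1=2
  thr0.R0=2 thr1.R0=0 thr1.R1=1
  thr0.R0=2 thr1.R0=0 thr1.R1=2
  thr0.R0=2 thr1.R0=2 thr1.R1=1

outcome vector order: (thr0.R0,thr1.R0,thr1.R1)
PSO: 8 outcomes — {(0,0,1) (0,0,2) (0,2,1) (0,2,2) (2,0,1) (2,0,2) (2,2,1) (2,2,2)}
PSO∖claimed = {(2,2,2)}

missing: thr0.R0=2 thr1.R0=2 thr1.R1=2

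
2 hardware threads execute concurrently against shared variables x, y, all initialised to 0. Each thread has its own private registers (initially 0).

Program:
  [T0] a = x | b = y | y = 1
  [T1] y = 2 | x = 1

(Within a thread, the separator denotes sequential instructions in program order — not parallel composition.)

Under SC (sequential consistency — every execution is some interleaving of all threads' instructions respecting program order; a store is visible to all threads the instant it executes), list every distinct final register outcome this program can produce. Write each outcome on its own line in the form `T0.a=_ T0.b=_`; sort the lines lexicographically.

outcome vector order: (T0.a,T0.b)
|SC outcomes| = 3

T0.a=0 T0.b=0
T0.a=0 T0.b=2
T0.a=1 T0.b=2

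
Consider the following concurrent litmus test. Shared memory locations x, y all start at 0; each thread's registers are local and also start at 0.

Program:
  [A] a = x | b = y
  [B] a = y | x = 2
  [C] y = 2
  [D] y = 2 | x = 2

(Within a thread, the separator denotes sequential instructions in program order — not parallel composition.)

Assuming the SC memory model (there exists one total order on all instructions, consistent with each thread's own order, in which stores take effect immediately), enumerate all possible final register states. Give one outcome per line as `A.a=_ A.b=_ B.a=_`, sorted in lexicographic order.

A.a=0 A.b=0 B.a=0
A.a=0 A.b=0 B.a=2
A.a=0 A.b=2 B.a=0
A.a=0 A.b=2 B.a=2
A.a=2 A.b=0 B.a=0
A.a=2 A.b=2 B.a=0
A.a=2 A.b=2 B.a=2

outcome vector order: (A.a,A.b,B.a)
|SC outcomes| = 7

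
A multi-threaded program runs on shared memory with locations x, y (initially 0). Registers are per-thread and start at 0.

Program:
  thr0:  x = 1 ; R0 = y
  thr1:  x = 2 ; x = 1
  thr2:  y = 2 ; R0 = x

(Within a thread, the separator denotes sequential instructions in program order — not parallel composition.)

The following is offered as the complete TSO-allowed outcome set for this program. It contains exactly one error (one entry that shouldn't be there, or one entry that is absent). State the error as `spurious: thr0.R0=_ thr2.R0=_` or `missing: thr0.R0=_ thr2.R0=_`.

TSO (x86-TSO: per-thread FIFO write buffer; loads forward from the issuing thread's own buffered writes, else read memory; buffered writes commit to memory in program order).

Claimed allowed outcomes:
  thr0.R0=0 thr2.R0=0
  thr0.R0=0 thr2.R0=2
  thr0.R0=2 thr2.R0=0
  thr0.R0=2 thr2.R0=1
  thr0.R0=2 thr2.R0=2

missing: thr0.R0=0 thr2.R0=1

outcome vector order: (thr0.R0,thr2.R0)
under TSO → (0,0), (0,1), (0,2), (2,0), (2,1), (2,2)
TSO∖claimed = {(0,1)}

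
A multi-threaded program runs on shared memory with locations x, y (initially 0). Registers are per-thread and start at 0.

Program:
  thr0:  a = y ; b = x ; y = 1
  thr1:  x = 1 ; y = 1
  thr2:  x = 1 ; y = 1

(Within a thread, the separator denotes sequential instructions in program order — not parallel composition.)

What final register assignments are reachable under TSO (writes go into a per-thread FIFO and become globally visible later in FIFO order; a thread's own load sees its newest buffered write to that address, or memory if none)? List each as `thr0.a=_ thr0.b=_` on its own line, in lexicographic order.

outcome vector order: (thr0.a,thr0.b)
|TSO outcomes| = 3

thr0.a=0 thr0.b=0
thr0.a=0 thr0.b=1
thr0.a=1 thr0.b=1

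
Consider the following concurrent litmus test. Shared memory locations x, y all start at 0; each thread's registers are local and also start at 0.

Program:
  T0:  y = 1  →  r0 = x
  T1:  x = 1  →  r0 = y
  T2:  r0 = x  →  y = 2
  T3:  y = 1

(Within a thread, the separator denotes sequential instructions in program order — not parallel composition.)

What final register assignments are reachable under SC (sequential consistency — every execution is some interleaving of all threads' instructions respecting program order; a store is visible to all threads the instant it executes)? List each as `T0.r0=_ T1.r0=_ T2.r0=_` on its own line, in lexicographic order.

outcome vector order: (T0.r0,T1.r0,T2.r0)
|SC outcomes| = 10

T0.r0=0 T1.r0=1 T2.r0=0
T0.r0=0 T1.r0=1 T2.r0=1
T0.r0=0 T1.r0=2 T2.r0=0
T0.r0=0 T1.r0=2 T2.r0=1
T0.r0=1 T1.r0=0 T2.r0=0
T0.r0=1 T1.r0=0 T2.r0=1
T0.r0=1 T1.r0=1 T2.r0=0
T0.r0=1 T1.r0=1 T2.r0=1
T0.r0=1 T1.r0=2 T2.r0=0
T0.r0=1 T1.r0=2 T2.r0=1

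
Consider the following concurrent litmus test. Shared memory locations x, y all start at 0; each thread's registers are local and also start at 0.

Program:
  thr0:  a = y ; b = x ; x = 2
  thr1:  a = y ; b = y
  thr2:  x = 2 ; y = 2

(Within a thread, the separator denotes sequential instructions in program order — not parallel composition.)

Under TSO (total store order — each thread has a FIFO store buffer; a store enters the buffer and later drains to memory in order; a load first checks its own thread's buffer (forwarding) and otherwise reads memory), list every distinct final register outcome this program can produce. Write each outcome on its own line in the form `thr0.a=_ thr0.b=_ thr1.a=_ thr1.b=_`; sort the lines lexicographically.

thr0.a=0 thr0.b=0 thr1.a=0 thr1.b=0
thr0.a=0 thr0.b=0 thr1.a=0 thr1.b=2
thr0.a=0 thr0.b=0 thr1.a=2 thr1.b=2
thr0.a=0 thr0.b=2 thr1.a=0 thr1.b=0
thr0.a=0 thr0.b=2 thr1.a=0 thr1.b=2
thr0.a=0 thr0.b=2 thr1.a=2 thr1.b=2
thr0.a=2 thr0.b=2 thr1.a=0 thr1.b=0
thr0.a=2 thr0.b=2 thr1.a=0 thr1.b=2
thr0.a=2 thr0.b=2 thr1.a=2 thr1.b=2

outcome vector order: (thr0.a,thr0.b,thr1.a,thr1.b)
|TSO outcomes| = 9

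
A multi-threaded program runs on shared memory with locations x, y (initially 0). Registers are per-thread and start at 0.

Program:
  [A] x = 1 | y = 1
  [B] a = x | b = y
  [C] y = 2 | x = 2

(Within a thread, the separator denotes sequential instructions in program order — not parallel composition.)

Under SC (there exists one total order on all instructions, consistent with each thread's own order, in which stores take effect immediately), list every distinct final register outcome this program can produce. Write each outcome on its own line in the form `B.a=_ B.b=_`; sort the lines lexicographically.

B.a=0 B.b=0
B.a=0 B.b=1
B.a=0 B.b=2
B.a=1 B.b=0
B.a=1 B.b=1
B.a=1 B.b=2
B.a=2 B.b=1
B.a=2 B.b=2

outcome vector order: (B.a,B.b)
|SC outcomes| = 8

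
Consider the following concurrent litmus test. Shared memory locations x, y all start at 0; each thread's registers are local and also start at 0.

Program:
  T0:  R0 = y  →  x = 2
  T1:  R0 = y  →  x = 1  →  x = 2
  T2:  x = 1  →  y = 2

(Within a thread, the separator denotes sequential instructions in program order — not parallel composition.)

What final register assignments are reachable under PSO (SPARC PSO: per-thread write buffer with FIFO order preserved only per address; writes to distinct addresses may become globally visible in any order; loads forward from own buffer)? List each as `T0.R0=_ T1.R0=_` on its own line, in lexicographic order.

outcome vector order: (T0.R0,T1.R0)
|PSO outcomes| = 4

T0.R0=0 T1.R0=0
T0.R0=0 T1.R0=2
T0.R0=2 T1.R0=0
T0.R0=2 T1.R0=2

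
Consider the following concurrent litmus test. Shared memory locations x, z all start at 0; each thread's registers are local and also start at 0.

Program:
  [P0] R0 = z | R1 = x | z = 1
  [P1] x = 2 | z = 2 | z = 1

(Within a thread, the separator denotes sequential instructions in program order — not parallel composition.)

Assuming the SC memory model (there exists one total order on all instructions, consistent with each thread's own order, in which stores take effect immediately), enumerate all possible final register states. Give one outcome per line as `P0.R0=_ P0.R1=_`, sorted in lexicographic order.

P0.R0=0 P0.R1=0
P0.R0=0 P0.R1=2
P0.R0=1 P0.R1=2
P0.R0=2 P0.R1=2

outcome vector order: (P0.R0,P0.R1)
|SC outcomes| = 4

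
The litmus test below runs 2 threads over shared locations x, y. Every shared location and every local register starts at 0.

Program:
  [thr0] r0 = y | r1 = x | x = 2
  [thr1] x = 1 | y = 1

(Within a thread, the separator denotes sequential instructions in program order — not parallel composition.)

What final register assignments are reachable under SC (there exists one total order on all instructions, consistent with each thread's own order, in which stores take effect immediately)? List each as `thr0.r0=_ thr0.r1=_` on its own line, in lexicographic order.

thr0.r0=0 thr0.r1=0
thr0.r0=0 thr0.r1=1
thr0.r0=1 thr0.r1=1

outcome vector order: (thr0.r0,thr0.r1)
|SC outcomes| = 3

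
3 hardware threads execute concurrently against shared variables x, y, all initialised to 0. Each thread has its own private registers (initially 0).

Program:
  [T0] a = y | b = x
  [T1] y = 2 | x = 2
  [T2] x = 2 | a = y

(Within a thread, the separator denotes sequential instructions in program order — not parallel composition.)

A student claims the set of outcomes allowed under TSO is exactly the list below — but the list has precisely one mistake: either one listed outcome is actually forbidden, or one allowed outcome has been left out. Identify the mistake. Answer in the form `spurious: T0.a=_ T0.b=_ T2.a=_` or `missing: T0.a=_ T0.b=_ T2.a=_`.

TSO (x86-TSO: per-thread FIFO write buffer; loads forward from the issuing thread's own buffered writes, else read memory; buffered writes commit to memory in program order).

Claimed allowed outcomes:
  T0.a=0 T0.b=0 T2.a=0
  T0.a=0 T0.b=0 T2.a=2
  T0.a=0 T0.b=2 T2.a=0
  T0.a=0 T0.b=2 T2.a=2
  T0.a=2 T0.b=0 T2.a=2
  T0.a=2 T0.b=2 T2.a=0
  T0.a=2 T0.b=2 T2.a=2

outcome vector order: (T0.a,T0.b,T2.a)
TSO: 8 outcomes — {<0 0 0>; <0 0 2>; <0 2 0>; <0 2 2>; <2 0 0>; <2 0 2>; <2 2 0>; <2 2 2>}
TSO∖claimed = {<2 0 0>}

missing: T0.a=2 T0.b=0 T2.a=0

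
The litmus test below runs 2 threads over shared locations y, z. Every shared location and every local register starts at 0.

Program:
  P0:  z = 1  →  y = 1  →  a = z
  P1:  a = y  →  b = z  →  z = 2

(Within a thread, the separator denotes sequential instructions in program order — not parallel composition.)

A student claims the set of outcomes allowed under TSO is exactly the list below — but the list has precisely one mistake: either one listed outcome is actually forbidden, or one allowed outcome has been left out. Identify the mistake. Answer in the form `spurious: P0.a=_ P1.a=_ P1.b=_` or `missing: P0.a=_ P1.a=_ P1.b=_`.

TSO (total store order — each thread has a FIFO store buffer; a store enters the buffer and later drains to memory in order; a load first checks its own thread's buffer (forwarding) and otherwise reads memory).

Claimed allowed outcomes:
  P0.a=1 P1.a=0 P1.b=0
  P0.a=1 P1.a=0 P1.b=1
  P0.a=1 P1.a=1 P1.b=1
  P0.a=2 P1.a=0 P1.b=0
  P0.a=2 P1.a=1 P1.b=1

missing: P0.a=2 P1.a=0 P1.b=1

outcome vector order: (P0.a,P1.a,P1.b)
TSO: 6 outcomes — {100; 101; 111; 200; 201; 211}
TSO∖claimed = {201}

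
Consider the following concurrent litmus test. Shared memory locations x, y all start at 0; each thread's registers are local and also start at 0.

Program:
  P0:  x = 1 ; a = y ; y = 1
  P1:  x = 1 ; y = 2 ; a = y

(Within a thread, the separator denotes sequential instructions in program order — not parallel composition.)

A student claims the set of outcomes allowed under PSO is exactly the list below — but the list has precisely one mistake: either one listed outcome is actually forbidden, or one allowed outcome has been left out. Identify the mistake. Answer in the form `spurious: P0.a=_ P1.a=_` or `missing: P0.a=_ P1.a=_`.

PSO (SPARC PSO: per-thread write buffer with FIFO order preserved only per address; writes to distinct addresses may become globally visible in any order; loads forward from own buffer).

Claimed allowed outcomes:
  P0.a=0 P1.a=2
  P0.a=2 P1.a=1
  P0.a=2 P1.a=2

outcome vector order: (P0.a,P1.a)
under PSO → 01; 02; 21; 22
PSO∖claimed = {01}

missing: P0.a=0 P1.a=1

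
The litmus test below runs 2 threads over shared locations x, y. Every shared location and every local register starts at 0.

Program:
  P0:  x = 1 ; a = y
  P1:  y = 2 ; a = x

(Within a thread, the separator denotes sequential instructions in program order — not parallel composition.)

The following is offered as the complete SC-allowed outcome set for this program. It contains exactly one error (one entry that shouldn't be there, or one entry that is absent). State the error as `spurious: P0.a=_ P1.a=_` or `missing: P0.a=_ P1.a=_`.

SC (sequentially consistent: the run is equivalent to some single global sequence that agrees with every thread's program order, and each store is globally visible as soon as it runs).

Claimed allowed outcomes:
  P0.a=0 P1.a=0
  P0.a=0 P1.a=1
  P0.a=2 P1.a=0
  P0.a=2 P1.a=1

outcome vector order: (P0.a,P1.a)
SC (3): (0,1) (2,0) (2,1)
claimed∖SC = {(0,0)}

spurious: P0.a=0 P1.a=0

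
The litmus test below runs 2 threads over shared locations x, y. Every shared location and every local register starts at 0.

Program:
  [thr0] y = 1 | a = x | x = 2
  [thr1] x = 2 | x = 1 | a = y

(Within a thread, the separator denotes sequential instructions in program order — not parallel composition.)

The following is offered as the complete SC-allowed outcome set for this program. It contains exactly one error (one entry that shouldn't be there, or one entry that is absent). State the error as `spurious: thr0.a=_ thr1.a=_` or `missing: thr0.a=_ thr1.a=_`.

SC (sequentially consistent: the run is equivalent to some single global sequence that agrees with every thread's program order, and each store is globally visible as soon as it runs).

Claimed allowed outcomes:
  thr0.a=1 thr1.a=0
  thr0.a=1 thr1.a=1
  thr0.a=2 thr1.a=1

outcome vector order: (thr0.a,thr1.a)
SC (4): 0/1; 1/0; 1/1; 2/1
SC∖claimed = {0/1}

missing: thr0.a=0 thr1.a=1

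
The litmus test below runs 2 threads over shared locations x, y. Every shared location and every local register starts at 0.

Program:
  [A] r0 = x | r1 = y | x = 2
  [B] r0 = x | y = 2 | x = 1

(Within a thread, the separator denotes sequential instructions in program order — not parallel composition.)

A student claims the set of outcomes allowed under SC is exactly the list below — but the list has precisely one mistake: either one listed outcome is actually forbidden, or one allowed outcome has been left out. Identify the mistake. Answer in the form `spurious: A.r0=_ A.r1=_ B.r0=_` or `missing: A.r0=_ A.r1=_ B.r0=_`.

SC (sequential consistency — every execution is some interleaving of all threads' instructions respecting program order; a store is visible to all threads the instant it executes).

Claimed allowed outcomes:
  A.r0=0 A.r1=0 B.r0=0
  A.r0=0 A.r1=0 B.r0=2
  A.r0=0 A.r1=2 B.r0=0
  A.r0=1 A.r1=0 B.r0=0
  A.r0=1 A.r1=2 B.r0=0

outcome vector order: (A.r0,A.r1,B.r0)
under SC → 0/0/0 0/0/2 0/2/0 1/2/0
claimed∖SC = {1/0/0}

spurious: A.r0=1 A.r1=0 B.r0=0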